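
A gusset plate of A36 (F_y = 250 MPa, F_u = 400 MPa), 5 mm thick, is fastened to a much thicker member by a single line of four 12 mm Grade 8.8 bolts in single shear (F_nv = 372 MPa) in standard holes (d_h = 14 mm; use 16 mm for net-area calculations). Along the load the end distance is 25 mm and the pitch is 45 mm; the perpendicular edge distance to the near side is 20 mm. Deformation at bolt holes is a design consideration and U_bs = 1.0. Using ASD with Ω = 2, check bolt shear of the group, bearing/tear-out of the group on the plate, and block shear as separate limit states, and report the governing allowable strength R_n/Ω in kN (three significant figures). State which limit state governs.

72 kN (block shear governs)

Bolt shear: A_b = π·12²/4 = 113.1 mm²; R_n = 372 × 113.1 × 4 × 1 / 1000 = 168.3 kN → 168.3 / 2 = 84.1 kN.
Bearing: edge l_c = 18, r_n = 43.2 kN; interior l_c = 31, r_n = 57.6 kN; R_n = 43.2 + 3·57.6 = 216 kN → 108 kN.
Block shear: A_gv = 800, A_nv = 520, A_nt = 60 mm²; R_n = min(0.6F_uA_nv, 0.6F_yA_gv) + U_bs·F_u·A_nt = 144 kN → 72 kN.
Block shear governs: 72 kN.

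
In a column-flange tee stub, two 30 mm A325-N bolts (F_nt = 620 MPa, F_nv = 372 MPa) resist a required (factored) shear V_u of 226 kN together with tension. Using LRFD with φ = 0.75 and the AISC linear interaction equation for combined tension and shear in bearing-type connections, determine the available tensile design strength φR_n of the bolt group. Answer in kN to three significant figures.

A_b = π·30²/4 = 706.9 mm²; f_rv = 226 × 1000 / (2 × 706.9) = 159.9 MPa.
F'_nt = 1.3 F_nt − (F_nt / φF_nv) f_rv = 1.3·620 − (620/(0.75·372))·159.9 = 450.8 MPa, capped at F_nt → F'_nt = 450.8 MPa.
R_n = F'_nt · A_b · n = 450.8 × 706.9 × 2 / 1000 = 637.2 kN.
Design strength φR_n = 0.75 × 637.2 = 478 kN.

478 kN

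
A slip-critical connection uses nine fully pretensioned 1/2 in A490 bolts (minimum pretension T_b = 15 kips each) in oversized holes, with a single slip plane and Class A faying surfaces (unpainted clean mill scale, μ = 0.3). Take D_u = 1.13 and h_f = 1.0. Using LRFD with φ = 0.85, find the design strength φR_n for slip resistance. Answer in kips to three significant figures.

38.9 kips

R_n = μ · D_u · h_f · T_b · n_s · n_b = 0.3 × 1.13 × 1.0 × 15 × 1 × 9 = 45.76 kips.
Design strength φR_n = 0.85 × 45.76 = 38.9 kips.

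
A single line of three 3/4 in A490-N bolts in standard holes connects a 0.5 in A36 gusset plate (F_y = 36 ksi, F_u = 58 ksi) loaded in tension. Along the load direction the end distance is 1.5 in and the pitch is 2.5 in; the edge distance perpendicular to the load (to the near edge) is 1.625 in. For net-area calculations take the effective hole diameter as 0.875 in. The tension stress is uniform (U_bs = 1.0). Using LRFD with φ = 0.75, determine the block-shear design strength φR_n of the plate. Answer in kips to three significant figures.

78.5 kips

Shear plane L_v = 1.5 + 2·2.5 = 6.5 in; A_gv = 6.5 × 0.5 = 3.25 in².
A_nv = (6.5 − 2.5·0.875) × 0.5 = 2.156 in².
A_nt = (1.625 − 0.5·0.875) × 0.5 = 0.5938 in².
0.6 F_u A_nv = 75.04 kips; 0.6 F_y A_gv = 70.2 kips → shear yielding governs the shear term.
R_n = 70.2 + 1.0 × 58 × 0.5938 = 104.6 kips.
Design strength φR_n = 0.75 × 104.6 = 78.5 kips.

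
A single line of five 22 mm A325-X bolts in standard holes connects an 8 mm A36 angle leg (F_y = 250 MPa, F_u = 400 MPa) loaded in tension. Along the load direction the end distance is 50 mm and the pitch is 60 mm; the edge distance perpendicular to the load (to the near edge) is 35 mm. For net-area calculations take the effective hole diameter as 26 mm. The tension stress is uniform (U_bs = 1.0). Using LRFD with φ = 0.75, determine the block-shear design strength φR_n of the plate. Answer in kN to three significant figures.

302 kN

Shear plane L_v = 50 + 4·60 = 290 mm; A_gv = 290 × 8 = 2320 mm².
A_nv = (290 − 4.5·26) × 8 = 1384 mm².
A_nt = (35 − 0.5·26) × 8 = 176 mm².
0.6 F_u A_nv = 332.2 kN; 0.6 F_y A_gv = 348 kN → shear rupture governs the shear term.
R_n = 332.2 + 1.0 × 400 × 176 / 1000 = 402.6 kN.
Design strength φR_n = 0.75 × 402.6 = 302 kN.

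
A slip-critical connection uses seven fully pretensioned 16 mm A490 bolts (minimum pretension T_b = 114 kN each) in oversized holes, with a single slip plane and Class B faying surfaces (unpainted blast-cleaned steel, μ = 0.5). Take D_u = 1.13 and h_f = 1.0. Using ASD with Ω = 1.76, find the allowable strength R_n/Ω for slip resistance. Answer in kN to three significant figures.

256 kN

R_n = μ · D_u · h_f · T_b · n_s · n_b = 0.5 × 1.13 × 1.0 × 114 × 1 × 7 = 450.9 kN.
Allowable strength R_n/Ω = 450.9 / 1.76 = 256 kN.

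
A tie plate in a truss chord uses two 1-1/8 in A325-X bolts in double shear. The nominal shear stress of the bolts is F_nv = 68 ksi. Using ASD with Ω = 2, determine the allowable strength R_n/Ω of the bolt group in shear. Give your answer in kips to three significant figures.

A_b = π × 1.125² / 4 = 0.994 in².
R_n = F_nv · A_b · n · n_s = 68 × 0.994 × 2 × 2 = 270.4 kips.
Allowable strength R_n/Ω = 270.4 / 2 = 135 kips.

135 kips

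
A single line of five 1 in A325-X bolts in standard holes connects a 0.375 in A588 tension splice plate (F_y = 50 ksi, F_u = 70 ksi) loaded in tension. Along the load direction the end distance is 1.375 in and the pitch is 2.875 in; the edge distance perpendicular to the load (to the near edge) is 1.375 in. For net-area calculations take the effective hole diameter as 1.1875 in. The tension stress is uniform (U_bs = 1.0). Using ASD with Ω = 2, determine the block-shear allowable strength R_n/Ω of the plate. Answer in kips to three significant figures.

69.6 kips

Shear plane L_v = 1.375 + 4·2.875 = 12.88 in; A_gv = 12.88 × 0.375 = 4.828 in².
A_nv = (12.88 − 4.5·1.1875) × 0.375 = 2.824 in².
A_nt = (1.375 − 0.5·1.1875) × 0.375 = 0.293 in².
0.6 F_u A_nv = 118.6 kips; 0.6 F_y A_gv = 144.8 kips → shear rupture governs the shear term.
R_n = 118.6 + 1.0 × 70 × 0.293 = 139.1 kips.
Allowable strength R_n/Ω = 139.1 / 2 = 69.6 kips.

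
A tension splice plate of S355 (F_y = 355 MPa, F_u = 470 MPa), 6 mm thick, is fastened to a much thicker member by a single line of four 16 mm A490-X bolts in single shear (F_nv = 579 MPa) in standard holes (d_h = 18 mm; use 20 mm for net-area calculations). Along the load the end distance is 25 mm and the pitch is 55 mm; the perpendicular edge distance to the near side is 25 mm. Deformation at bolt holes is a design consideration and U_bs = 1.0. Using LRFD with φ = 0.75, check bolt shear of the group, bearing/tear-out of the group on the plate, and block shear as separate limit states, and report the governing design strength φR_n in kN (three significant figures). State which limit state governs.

184 kN (block shear governs)

Bolt shear: A_b = π·16²/4 = 201.1 mm²; R_n = 579 × 201.1 × 4 × 1 / 1000 = 465.7 kN → 0.75 × 465.7 = 349 kN.
Bearing: edge l_c = 16, r_n = 54.14 kN; interior l_c = 37, r_n = 108.3 kN; R_n = 54.14 + 3·108.3 = 379 kN → 284 kN.
Block shear: A_gv = 1140, A_nv = 720, A_nt = 90 mm²; R_n = min(0.6F_uA_nv, 0.6F_yA_gv) + U_bs·F_u·A_nt = 245.3 kN → 184 kN.
Block shear governs: 184 kN.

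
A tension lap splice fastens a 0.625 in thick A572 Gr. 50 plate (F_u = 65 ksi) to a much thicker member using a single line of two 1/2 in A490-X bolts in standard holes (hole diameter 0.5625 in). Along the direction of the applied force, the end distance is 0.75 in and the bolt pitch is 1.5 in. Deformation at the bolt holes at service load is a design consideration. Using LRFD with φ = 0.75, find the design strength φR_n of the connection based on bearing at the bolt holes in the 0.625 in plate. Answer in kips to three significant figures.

51.4 kips

Per bolt r_n = 1.2 l_c t F_u ≤ 2.4 d t F_u; upper limit = 2.4 × 0.5 × 0.625 × 65 = 48.75 kips.
Edge bolt: l_c = 0.75 − 0.5625/2 = 0.4688 in → 1.2 × 0.4688 × 0.625 × 65 = 22.85 → r_n = 22.85 kips.
Interior bolts: l_c = 1.5 − 0.5625 = 0.9375 in → 1.2 × 0.9375 × 0.625 × 65 = 45.7 → r_n = 45.7 kips.
R_n = 1 × 22.85 + 1 × 45.7 = 68.55 kips.
Design strength φR_n = 0.75 × 68.55 = 51.4 kips.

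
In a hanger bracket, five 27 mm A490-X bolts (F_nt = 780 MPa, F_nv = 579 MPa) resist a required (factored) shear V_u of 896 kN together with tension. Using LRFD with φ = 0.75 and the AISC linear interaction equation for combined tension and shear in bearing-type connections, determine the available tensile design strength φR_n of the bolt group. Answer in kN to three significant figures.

A_b = π·27²/4 = 572.6 mm²; f_rv = 896 × 1000 / (5 × 572.6) = 313 MPa.
F'_nt = 1.3 F_nt − (F_nt / φF_nv) f_rv = 1.3·780 − (780/(0.75·579))·313 = 451.8 MPa, capped at F_nt → F'_nt = 451.8 MPa.
R_n = F'_nt · A_b · n = 451.8 × 572.6 × 5 / 1000 = 1293 kN.
Design strength φR_n = 0.75 × 1293 = 970 kN.

970 kN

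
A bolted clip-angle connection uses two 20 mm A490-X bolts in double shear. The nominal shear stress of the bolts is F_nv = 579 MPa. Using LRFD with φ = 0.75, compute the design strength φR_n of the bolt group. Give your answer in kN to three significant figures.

A_b = π × 20² / 4 = 314.2 mm².
R_n = F_nv · A_b · n · n_s = 579 × 314.2 × 2 × 2 / 1000 = 727.6 kN.
Design strength φR_n = 0.75 × 727.6 = 546 kN.

546 kN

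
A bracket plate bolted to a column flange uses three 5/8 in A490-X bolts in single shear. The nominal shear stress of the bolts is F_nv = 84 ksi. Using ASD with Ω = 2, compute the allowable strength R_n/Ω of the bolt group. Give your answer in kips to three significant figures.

38.7 kips

A_b = π × 0.625² / 4 = 0.3068 in².
R_n = F_nv · A_b · n · n_s = 84 × 0.3068 × 3 × 1 = 77.31 kips.
Allowable strength R_n/Ω = 77.31 / 2 = 38.7 kips.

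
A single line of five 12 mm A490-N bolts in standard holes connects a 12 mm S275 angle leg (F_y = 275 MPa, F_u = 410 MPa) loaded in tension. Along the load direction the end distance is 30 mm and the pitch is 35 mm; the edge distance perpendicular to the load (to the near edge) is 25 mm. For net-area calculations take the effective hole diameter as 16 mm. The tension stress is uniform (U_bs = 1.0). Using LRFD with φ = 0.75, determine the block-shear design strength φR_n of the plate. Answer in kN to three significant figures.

Shear plane L_v = 30 + 4·35 = 170 mm; A_gv = 170 × 12 = 2040 mm².
A_nv = (170 − 4.5·16) × 12 = 1176 mm².
A_nt = (25 − 0.5·16) × 12 = 204 mm².
0.6 F_u A_nv = 289.3 kN; 0.6 F_y A_gv = 336.6 kN → shear rupture governs the shear term.
R_n = 289.3 + 1.0 × 410 × 204 / 1000 = 372.9 kN.
Design strength φR_n = 0.75 × 372.9 = 280 kN.

280 kN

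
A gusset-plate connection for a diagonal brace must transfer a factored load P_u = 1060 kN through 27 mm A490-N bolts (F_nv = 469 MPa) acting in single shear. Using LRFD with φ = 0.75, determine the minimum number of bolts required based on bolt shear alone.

6 bolts

A_b = π·27²/4 = 572.6 mm².
Per-bolt design strength φR_n = 0.75 × 469 × 572.6 × 1 / 1000 = 201.4 kN.
n ≥ 1060 / 201.4 = 5.263 → use 6 bolts.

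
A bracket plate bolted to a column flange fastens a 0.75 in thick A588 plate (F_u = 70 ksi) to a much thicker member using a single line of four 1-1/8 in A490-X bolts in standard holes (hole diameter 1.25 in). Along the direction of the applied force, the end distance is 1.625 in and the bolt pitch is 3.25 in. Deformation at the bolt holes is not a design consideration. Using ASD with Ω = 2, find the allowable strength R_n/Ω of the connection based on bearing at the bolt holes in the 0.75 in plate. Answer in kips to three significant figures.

276 kips

Per bolt r_n = 1.5 l_c t F_u ≤ 3.0 d t F_u; upper limit = 3.0 × 1.125 × 0.75 × 70 = 177.2 kips.
Edge bolt: l_c = 1.625 − 1.25/2 = 1 in → 1.5 × 1 × 0.75 × 70 = 78.75 → r_n = 78.75 kips.
Interior bolts: l_c = 3.25 − 1.25 = 2 in → 1.5 × 2 × 0.75 × 70 = 157.5 → r_n = 157.5 kips.
R_n = 1 × 78.75 + 3 × 157.5 = 551.2 kips.
Allowable strength R_n/Ω = 551.2 / 2 = 276 kips.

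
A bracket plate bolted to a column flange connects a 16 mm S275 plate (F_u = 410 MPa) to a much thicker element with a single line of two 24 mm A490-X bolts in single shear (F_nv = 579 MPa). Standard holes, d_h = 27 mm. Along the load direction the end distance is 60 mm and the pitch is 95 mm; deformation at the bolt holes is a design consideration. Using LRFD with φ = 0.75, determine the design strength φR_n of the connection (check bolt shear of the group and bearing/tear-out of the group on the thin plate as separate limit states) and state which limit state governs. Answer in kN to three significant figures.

393 kN (bolt shear governs)

Bolt shear: A_b = π·24²/4 = 452.4 mm²; R_n = 579 × 452.4 × 2 × 1 / 1000 = 523.9 kN → 0.75 × 523.9 = 393 kN.
Bearing (1.2 l_c t F_u ≤ 2.4 d t F_u): upper limit = 2.4·24·16·410 / 1000 = 377.9 kN.
  Edge l_c = 60 − 27/2 = 46.5 → r_n = 366 kN; interior l_c = 95 − 27 = 68 → r_n = 377.9 kN.
  R_n,bearing = 1·366 + 1·377.9 = 743.9 kN → 0.75 × 743.9 = 558 kN.
Bolt shear governs: 393 kN.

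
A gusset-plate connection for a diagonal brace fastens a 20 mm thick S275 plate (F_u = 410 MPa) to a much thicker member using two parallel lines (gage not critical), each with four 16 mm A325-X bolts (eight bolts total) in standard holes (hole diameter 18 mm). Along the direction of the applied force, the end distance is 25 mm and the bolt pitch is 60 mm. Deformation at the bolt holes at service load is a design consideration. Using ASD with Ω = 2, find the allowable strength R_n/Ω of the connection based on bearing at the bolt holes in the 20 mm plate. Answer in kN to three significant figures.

1100 kN

Per bolt r_n = 1.2 l_c t F_u ≤ 2.4 d t F_u; upper limit = 2.4 × 16 × 20 × 410 / 1000 = 314.9 kN.
Edge bolt: l_c = 25 − 18/2 = 16 mm → 1.2 × 16 × 20 × 410 / 1000 = 157.4 → r_n = 157.4 kN.
Interior bolts: l_c = 60 − 18 = 42 mm → 1.2 × 42 × 20 × 410 / 1000 = 413.3 → r_n = 314.9 kN.
R_n = 2 × 157.4 + 6 × 314.9 = 2204 kN.
Allowable strength R_n/Ω = 2204 / 2 = 1100 kN.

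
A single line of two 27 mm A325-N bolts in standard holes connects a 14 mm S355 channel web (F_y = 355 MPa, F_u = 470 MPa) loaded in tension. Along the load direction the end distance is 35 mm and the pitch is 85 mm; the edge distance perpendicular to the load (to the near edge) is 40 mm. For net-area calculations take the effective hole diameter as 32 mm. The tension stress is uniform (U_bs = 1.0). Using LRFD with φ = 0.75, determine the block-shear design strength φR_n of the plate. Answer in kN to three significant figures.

Shear plane L_v = 35 + 1·85 = 120 mm; A_gv = 120 × 14 = 1680 mm².
A_nv = (120 − 1.5·32) × 14 = 1008 mm².
A_nt = (40 − 0.5·32) × 14 = 336 mm².
0.6 F_u A_nv = 284.3 kN; 0.6 F_y A_gv = 357.8 kN → shear rupture governs the shear term.
R_n = 284.3 + 1.0 × 470 × 336 / 1000 = 442.2 kN.
Design strength φR_n = 0.75 × 442.2 = 332 kN.

332 kN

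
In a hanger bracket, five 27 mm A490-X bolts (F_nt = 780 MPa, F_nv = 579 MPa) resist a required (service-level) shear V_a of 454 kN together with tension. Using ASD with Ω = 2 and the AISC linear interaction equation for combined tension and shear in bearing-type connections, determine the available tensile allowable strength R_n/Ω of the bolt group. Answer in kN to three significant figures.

840 kN

A_b = π·27²/4 = 572.6 mm²; f_rv = 454 × 1000 / (5 × 572.6) = 158.6 MPa.
F'_nt = 1.3 F_nt − (Ω F_nt / F_nv) f_rv = 1.3·780 − (2·780/579)·158.6 = 586.7 MPa, capped at F_nt → F'_nt = 586.7 MPa.
R_n = F'_nt · A_b · n = 586.7 × 572.6 × 5 / 1000 = 1680 kN.
Allowable strength R_n/Ω = 1680 / 2 = 840 kN.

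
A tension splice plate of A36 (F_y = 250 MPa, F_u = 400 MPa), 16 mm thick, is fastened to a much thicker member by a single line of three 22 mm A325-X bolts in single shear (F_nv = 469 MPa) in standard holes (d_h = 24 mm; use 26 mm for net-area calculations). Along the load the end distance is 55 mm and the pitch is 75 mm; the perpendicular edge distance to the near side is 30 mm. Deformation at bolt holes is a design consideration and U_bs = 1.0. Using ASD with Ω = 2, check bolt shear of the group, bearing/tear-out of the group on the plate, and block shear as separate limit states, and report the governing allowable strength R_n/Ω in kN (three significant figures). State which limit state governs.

Bolt shear: A_b = π·22²/4 = 380.1 mm²; R_n = 469 × 380.1 × 3 × 1 / 1000 = 534.8 kN → 534.8 / 2 = 267 kN.
Bearing: edge l_c = 43, r_n = 330.2 kN; interior l_c = 51, r_n = 337.9 kN; R_n = 330.2 + 2·337.9 = 1006 kN → 503 kN.
Block shear: A_gv = 3280, A_nv = 2240, A_nt = 272 mm²; R_n = min(0.6F_uA_nv, 0.6F_yA_gv) + U_bs·F_u·A_nt = 600.8 kN → 300 kN.
Bolt shear governs: 267 kN.

267 kN (bolt shear governs)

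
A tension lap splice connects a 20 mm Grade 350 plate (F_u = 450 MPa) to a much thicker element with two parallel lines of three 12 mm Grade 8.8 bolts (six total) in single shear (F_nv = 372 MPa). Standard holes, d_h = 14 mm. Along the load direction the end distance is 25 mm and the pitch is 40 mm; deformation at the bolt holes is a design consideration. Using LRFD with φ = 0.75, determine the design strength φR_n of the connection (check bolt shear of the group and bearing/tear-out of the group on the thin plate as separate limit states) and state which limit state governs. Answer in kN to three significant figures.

189 kN (bolt shear governs)

Bolt shear: A_b = π·12²/4 = 113.1 mm²; R_n = 372 × 113.1 × 6 × 1 / 1000 = 252.4 kN → 0.75 × 252.4 = 189 kN.
Bearing (1.2 l_c t F_u ≤ 2.4 d t F_u): upper limit = 2.4·12·20·450 / 1000 = 259.2 kN.
  Edge l_c = 25 − 14/2 = 18 → r_n = 194.4 kN; interior l_c = 40 − 14 = 26 → r_n = 259.2 kN.
  R_n,bearing = 2·194.4 + 4·259.2 = 1426 kN → 0.75 × 1426 = 1070 kN.
Bolt shear governs: 189 kN.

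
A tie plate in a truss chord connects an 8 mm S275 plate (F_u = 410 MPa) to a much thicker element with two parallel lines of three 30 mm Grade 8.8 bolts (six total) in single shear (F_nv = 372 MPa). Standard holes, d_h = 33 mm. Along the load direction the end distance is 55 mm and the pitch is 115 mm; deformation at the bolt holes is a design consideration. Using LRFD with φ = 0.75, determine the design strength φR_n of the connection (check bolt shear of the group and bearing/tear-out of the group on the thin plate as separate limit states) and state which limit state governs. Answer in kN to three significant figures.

Bolt shear: A_b = π·30²/4 = 706.9 mm²; R_n = 372 × 706.9 × 6 × 1 / 1000 = 1578 kN → 0.75 × 1578 = 1180 kN.
Bearing (1.2 l_c t F_u ≤ 2.4 d t F_u): upper limit = 2.4·30·8·410 / 1000 = 236.2 kN.
  Edge l_c = 55 − 33/2 = 38.5 → r_n = 151.5 kN; interior l_c = 115 − 33 = 82 → r_n = 236.2 kN.
  R_n,bearing = 2·151.5 + 4·236.2 = 1248 kN → 0.75 × 1248 = 936 kN.
Bearing governs: 936 kN.

936 kN (bearing governs)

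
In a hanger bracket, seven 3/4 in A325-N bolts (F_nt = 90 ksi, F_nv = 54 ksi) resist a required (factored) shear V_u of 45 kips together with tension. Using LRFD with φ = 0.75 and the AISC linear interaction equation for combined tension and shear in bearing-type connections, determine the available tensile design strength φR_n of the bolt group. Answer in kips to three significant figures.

196 kips

A_b = π·0.75²/4 = 0.4418 in²; f_rv = 45 / (7 × 0.4418) = 14.55 ksi.
F'_nt = 1.3 F_nt − (F_nt / φF_nv) f_rv = 1.3·90 − (90/(0.75·54))·14.55 = 84.66 ksi, capped at F_nt → F'_nt = 84.66 ksi.
R_n = F'_nt · A_b · n = 84.66 × 0.4418 × 7 = 261.8 kips.
Design strength φR_n = 0.75 × 261.8 = 196 kips.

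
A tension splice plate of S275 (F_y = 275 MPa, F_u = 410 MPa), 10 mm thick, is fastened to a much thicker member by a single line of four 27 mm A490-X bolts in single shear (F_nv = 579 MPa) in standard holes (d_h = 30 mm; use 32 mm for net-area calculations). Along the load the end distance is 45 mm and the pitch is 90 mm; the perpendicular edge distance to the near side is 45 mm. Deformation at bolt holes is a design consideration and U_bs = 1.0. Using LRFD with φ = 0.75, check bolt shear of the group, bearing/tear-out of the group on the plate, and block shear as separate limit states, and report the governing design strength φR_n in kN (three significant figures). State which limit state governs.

464 kN (block shear governs)

Bolt shear: A_b = π·27²/4 = 572.6 mm²; R_n = 579 × 572.6 × 4 × 1 / 1000 = 1326 kN → 0.75 × 1326 = 995 kN.
Bearing: edge l_c = 30, r_n = 147.6 kN; interior l_c = 60, r_n = 265.7 kN; R_n = 147.6 + 3·265.7 = 944.6 kN → 708 kN.
Block shear: A_gv = 3150, A_nv = 2030, A_nt = 290 mm²; R_n = min(0.6F_uA_nv, 0.6F_yA_gv) + U_bs·F_u·A_nt = 618.3 kN → 464 kN.
Block shear governs: 464 kN.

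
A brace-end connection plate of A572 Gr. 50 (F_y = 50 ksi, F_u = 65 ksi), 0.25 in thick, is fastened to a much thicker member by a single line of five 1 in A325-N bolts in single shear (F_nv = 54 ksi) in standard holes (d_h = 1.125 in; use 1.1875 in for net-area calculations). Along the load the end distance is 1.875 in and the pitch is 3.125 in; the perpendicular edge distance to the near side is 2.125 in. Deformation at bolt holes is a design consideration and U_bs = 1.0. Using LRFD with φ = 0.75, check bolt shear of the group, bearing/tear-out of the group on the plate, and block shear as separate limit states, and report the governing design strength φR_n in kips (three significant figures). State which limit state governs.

84.7 kips (block shear governs)

Bolt shear: A_b = π·1²/4 = 0.7854 in²; R_n = 54 × 0.7854 × 5 × 1 = 212.1 kips → 0.75 × 212.1 = 159 kips.
Bearing: edge l_c = 1.312, r_n = 25.59 kips; interior l_c = 2, r_n = 39 kips; R_n = 25.59 + 4·39 = 181.6 kips → 136 kips.
Block shear: A_gv = 3.594, A_nv = 2.258, A_nt = 0.3828 in²; R_n = min(0.6F_uA_nv, 0.6F_yA_gv) + U_bs·F_u·A_nt = 112.9 kips → 84.7 kips.
Block shear governs: 84.7 kips.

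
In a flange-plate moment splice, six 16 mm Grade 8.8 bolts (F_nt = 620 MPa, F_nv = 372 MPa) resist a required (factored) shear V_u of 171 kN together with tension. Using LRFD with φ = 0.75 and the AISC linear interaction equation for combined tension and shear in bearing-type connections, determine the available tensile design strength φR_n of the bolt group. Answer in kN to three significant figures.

444 kN

A_b = π·16²/4 = 201.1 mm²; f_rv = 171 × 1000 / (6 × 201.1) = 141.7 MPa.
F'_nt = 1.3 F_nt − (F_nt / φF_nv) f_rv = 1.3·620 − (620/(0.75·372))·141.7 = 491 MPa, capped at F_nt → F'_nt = 491 MPa.
R_n = F'_nt · A_b · n = 491 × 201.1 × 6 / 1000 = 592.3 kN.
Design strength φR_n = 0.75 × 592.3 = 444 kN.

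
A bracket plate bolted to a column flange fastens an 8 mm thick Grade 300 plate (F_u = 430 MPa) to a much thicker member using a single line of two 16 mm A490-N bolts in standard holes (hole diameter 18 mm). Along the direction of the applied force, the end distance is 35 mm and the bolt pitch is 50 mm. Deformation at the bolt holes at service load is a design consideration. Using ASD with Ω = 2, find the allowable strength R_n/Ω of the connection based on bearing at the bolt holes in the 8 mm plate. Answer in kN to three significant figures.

Per bolt r_n = 1.2 l_c t F_u ≤ 2.4 d t F_u; upper limit = 2.4 × 16 × 8 × 430 / 1000 = 132.1 kN.
Edge bolt: l_c = 35 − 18/2 = 26 mm → 1.2 × 26 × 8 × 430 / 1000 = 107.3 → r_n = 107.3 kN.
Interior bolts: l_c = 50 − 18 = 32 mm → 1.2 × 32 × 8 × 430 / 1000 = 132.1 → r_n = 132.1 kN.
R_n = 1 × 107.3 + 1 × 132.1 = 239.4 kN.
Allowable strength R_n/Ω = 239.4 / 2 = 120 kN.

120 kN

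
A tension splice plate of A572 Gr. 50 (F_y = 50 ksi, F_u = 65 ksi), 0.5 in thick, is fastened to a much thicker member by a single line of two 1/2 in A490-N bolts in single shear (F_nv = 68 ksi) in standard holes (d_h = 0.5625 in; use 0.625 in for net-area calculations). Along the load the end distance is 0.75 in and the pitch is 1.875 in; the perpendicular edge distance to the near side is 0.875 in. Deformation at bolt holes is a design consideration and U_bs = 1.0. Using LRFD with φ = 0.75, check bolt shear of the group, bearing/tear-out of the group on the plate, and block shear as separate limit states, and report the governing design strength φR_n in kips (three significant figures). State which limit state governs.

Bolt shear: A_b = π·0.5²/4 = 0.1963 in²; R_n = 68 × 0.1963 × 2 × 1 = 26.7 kips → 0.75 × 26.7 = 20 kips.
Bearing: edge l_c = 0.4688, r_n = 18.28 kips; interior l_c = 1.312, r_n = 39 kips; R_n = 18.28 + 1·39 = 57.28 kips → 43 kips.
Block shear: A_gv = 1.312, A_nv = 0.8438, A_nt = 0.2812 in²; R_n = min(0.6F_uA_nv, 0.6F_yA_gv) + U_bs·F_u·A_nt = 51.19 kips → 38.4 kips.
Bolt shear governs: 20 kips.

20 kips (bolt shear governs)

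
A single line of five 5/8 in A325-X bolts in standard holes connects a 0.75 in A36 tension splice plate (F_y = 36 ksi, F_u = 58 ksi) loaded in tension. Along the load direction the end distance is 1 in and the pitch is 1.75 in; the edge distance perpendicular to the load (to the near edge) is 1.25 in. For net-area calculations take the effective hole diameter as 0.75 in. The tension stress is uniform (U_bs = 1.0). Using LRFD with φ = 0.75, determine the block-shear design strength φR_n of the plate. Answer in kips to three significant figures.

Shear plane L_v = 1 + 4·1.75 = 8 in; A_gv = 8 × 0.75 = 6 in².
A_nv = (8 − 4.5·0.75) × 0.75 = 3.469 in².
A_nt = (1.25 − 0.5·0.75) × 0.75 = 0.6562 in².
0.6 F_u A_nv = 120.7 kips; 0.6 F_y A_gv = 129.6 kips → shear rupture governs the shear term.
R_n = 120.7 + 1.0 × 58 × 0.6562 = 158.8 kips.
Design strength φR_n = 0.75 × 158.8 = 119 kips.

119 kips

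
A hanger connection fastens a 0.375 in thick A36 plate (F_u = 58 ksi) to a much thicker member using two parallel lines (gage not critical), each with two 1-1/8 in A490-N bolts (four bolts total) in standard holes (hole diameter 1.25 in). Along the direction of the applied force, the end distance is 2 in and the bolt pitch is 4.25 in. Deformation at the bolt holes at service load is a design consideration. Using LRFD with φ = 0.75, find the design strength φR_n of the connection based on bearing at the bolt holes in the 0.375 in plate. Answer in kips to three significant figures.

Per bolt r_n = 1.2 l_c t F_u ≤ 2.4 d t F_u; upper limit = 2.4 × 1.125 × 0.375 × 58 = 58.72 kips.
Edge bolt: l_c = 2 − 1.25/2 = 1.375 in → 1.2 × 1.375 × 0.375 × 58 = 35.89 → r_n = 35.89 kips.
Interior bolts: l_c = 4.25 − 1.25 = 3 in → 1.2 × 3 × 0.375 × 58 = 78.3 → r_n = 58.72 kips.
R_n = 2 × 35.89 + 2 × 58.72 = 189.2 kips.
Design strength φR_n = 0.75 × 189.2 = 142 kips.

142 kips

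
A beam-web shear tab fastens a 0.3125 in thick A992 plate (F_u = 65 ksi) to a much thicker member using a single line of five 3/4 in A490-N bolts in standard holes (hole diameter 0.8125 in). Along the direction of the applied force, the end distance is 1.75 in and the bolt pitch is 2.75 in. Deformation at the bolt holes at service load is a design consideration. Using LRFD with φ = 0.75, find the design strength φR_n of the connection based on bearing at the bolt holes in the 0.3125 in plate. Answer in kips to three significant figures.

134 kips

Per bolt r_n = 1.2 l_c t F_u ≤ 2.4 d t F_u; upper limit = 2.4 × 0.75 × 0.3125 × 65 = 36.56 kips.
Edge bolt: l_c = 1.75 − 0.8125/2 = 1.344 in → 1.2 × 1.344 × 0.3125 × 65 = 32.75 → r_n = 32.75 kips.
Interior bolts: l_c = 2.75 − 0.8125 = 1.938 in → 1.2 × 1.938 × 0.3125 × 65 = 47.23 → r_n = 36.56 kips.
R_n = 1 × 32.75 + 4 × 36.56 = 179 kips.
Design strength φR_n = 0.75 × 179 = 134 kips.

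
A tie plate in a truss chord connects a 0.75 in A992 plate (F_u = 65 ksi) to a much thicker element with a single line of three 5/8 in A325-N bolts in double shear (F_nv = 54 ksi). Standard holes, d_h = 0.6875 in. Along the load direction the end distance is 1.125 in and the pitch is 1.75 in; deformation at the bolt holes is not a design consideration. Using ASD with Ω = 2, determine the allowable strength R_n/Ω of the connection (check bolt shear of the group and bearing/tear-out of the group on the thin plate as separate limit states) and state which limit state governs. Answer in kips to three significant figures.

Bolt shear: A_b = π·0.625²/4 = 0.3068 in²; R_n = 54 × 0.3068 × 3 × 2 = 99.4 kips → 99.4 / 2 = 49.7 kips.
Bearing (1.5 l_c t F_u ≤ 3.0 d t F_u): upper limit = 3.0·0.625·0.75·65 = 91.41 kips.
  Edge l_c = 1.125 − 0.6875/2 = 0.7812 → r_n = 57.13 kips; interior l_c = 1.75 − 0.6875 = 1.062 → r_n = 77.7 kips.
  R_n,bearing = 1·57.13 + 2·77.7 = 212.5 kips → 212.5 / 2 = 106 kips.
Bolt shear governs: 49.7 kips.

49.7 kips (bolt shear governs)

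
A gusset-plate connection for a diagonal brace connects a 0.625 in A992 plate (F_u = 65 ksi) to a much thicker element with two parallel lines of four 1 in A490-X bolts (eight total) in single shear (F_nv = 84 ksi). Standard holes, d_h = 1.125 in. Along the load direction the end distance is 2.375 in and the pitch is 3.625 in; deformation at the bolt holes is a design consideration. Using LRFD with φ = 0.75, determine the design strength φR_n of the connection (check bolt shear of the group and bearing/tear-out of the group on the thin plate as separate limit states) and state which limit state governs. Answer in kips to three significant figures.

Bolt shear: A_b = π·1²/4 = 0.7854 in²; R_n = 84 × 0.7854 × 8 × 1 = 527.8 kips → 0.75 × 527.8 = 396 kips.
Bearing (1.2 l_c t F_u ≤ 2.4 d t F_u): upper limit = 2.4·1·0.625·65 = 97.5 kips.
  Edge l_c = 2.375 − 1.125/2 = 1.812 → r_n = 88.36 kips; interior l_c = 3.625 − 1.125 = 2.5 → r_n = 97.5 kips.
  R_n,bearing = 2·88.36 + 6·97.5 = 761.7 kips → 0.75 × 761.7 = 571 kips.
Bolt shear governs: 396 kips.

396 kips (bolt shear governs)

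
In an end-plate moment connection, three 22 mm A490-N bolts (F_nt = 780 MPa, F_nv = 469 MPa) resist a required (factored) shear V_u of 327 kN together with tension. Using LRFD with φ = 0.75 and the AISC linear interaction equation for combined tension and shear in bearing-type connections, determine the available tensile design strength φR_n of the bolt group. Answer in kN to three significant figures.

A_b = π·22²/4 = 380.1 mm²; f_rv = 327 × 1000 / (3 × 380.1) = 286.7 MPa.
F'_nt = 1.3 F_nt − (F_nt / φF_nv) f_rv = 1.3·780 − (780/(0.75·469))·286.7 = 378.2 MPa, capped at F_nt → F'_nt = 378.2 MPa.
R_n = F'_nt · A_b · n = 378.2 × 380.1 × 3 / 1000 = 431.2 kN.
Design strength φR_n = 0.75 × 431.2 = 323 kN.

323 kN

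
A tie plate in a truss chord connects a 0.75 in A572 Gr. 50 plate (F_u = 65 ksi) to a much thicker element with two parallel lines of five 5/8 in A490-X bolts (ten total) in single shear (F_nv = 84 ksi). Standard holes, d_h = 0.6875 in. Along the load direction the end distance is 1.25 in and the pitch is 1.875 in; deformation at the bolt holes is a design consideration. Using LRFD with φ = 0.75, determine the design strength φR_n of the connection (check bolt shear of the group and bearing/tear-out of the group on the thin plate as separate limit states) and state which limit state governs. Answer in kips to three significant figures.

Bolt shear: A_b = π·0.625²/4 = 0.3068 in²; R_n = 84 × 0.3068 × 10 × 1 = 257.7 kips → 0.75 × 257.7 = 193 kips.
Bearing (1.2 l_c t F_u ≤ 2.4 d t F_u): upper limit = 2.4·0.625·0.75·65 = 73.12 kips.
  Edge l_c = 1.25 − 0.6875/2 = 0.9062 → r_n = 53.02 kips; interior l_c = 1.875 − 0.6875 = 1.188 → r_n = 69.47 kips.
  R_n,bearing = 2·53.02 + 8·69.47 = 661.8 kips → 0.75 × 661.8 = 496 kips.
Bolt shear governs: 193 kips.

193 kips (bolt shear governs)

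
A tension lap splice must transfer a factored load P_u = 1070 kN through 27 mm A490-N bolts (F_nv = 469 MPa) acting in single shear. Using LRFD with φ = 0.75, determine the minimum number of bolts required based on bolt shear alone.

A_b = π·27²/4 = 572.6 mm².
Per-bolt design strength φR_n = 0.75 × 469 × 572.6 × 1 / 1000 = 201.4 kN.
n ≥ 1070 / 201.4 = 5.313 → use 6 bolts.

6 bolts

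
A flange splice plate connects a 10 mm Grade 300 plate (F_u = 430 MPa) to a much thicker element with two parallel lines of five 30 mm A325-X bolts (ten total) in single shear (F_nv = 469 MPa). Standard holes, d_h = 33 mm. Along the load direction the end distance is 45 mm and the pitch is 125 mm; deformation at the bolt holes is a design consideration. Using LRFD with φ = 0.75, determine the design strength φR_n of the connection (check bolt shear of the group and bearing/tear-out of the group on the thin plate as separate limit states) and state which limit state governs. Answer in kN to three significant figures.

Bolt shear: A_b = π·30²/4 = 706.9 mm²; R_n = 469 × 706.9 × 10 × 1 / 1000 = 3315 kN → 0.75 × 3315 = 2490 kN.
Bearing (1.2 l_c t F_u ≤ 2.4 d t F_u): upper limit = 2.4·30·10·430 / 1000 = 309.6 kN.
  Edge l_c = 45 − 33/2 = 28.5 → r_n = 147.1 kN; interior l_c = 125 − 33 = 92 → r_n = 309.6 kN.
  R_n,bearing = 2·147.1 + 8·309.6 = 2771 kN → 0.75 × 2771 = 2080 kN.
Bearing governs: 2080 kN.

2080 kN (bearing governs)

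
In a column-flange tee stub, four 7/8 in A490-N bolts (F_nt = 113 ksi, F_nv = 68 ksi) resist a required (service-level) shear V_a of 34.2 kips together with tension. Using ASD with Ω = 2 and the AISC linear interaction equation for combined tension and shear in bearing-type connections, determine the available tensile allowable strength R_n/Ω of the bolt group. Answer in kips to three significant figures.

120 kips

A_b = π·0.875²/4 = 0.6013 in²; f_rv = 34.2 / (4 × 0.6013) = 14.22 ksi.
F'_nt = 1.3 F_nt − (Ω F_nt / F_nv) f_rv = 1.3·113 − (2·113/68)·14.22 = 99.64 ksi, capped at F_nt → F'_nt = 99.64 ksi.
R_n = F'_nt · A_b · n = 99.64 × 0.6013 × 4 = 239.7 kips.
Allowable strength R_n/Ω = 239.7 / 2 = 120 kips.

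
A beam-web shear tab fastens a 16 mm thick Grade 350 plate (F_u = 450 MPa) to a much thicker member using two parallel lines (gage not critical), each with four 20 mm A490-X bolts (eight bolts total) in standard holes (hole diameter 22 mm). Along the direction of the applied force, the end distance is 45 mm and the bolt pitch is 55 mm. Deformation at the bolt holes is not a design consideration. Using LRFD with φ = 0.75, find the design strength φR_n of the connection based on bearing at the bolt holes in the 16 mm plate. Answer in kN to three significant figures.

2150 kN

Per bolt r_n = 1.5 l_c t F_u ≤ 3.0 d t F_u; upper limit = 3.0 × 20 × 16 × 450 / 1000 = 432 kN.
Edge bolt: l_c = 45 − 22/2 = 34 mm → 1.5 × 34 × 16 × 450 / 1000 = 367.2 → r_n = 367.2 kN.
Interior bolts: l_c = 55 − 22 = 33 mm → 1.5 × 33 × 16 × 450 / 1000 = 356.4 → r_n = 356.4 kN.
R_n = 2 × 367.2 + 6 × 356.4 = 2873 kN.
Design strength φR_n = 0.75 × 2873 = 2150 kN.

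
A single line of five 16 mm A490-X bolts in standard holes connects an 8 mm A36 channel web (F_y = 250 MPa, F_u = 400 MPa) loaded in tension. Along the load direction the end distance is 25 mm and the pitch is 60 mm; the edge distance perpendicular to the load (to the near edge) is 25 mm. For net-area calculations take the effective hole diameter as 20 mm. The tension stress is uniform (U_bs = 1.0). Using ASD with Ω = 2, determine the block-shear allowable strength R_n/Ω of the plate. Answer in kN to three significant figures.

Shear plane L_v = 25 + 4·60 = 265 mm; A_gv = 265 × 8 = 2120 mm².
A_nv = (265 − 4.5·20) × 8 = 1400 mm².
A_nt = (25 − 0.5·20) × 8 = 120 mm².
0.6 F_u A_nv = 336 kN; 0.6 F_y A_gv = 318 kN → shear yielding governs the shear term.
R_n = 318 + 1.0 × 400 × 120 / 1000 = 366 kN.
Allowable strength R_n/Ω = 366 / 2 = 183 kN.

183 kN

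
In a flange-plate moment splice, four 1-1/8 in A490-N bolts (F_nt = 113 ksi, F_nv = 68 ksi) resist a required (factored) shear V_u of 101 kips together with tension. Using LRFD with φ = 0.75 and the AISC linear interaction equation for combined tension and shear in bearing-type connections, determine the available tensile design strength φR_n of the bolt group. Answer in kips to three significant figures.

A_b = π·1.125²/4 = 0.994 in²; f_rv = 101 / (4 × 0.994) = 25.4 ksi.
F'_nt = 1.3 F_nt − (F_nt / φF_nv) f_rv = 1.3·113 − (113/(0.75·68))·25.4 = 90.62 ksi, capped at F_nt → F'_nt = 90.62 ksi.
R_n = F'_nt · A_b · n = 90.62 × 0.994 × 4 = 360.3 kips.
Design strength φR_n = 0.75 × 360.3 = 270 kips.

270 kips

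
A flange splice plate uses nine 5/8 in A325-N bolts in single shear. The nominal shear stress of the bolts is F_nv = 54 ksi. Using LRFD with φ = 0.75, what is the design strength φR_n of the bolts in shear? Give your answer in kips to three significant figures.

A_b = π × 0.625² / 4 = 0.3068 in².
R_n = F_nv · A_b · n · n_s = 54 × 0.3068 × 9 × 1 = 149.1 kips.
Design strength φR_n = 0.75 × 149.1 = 112 kips.

112 kips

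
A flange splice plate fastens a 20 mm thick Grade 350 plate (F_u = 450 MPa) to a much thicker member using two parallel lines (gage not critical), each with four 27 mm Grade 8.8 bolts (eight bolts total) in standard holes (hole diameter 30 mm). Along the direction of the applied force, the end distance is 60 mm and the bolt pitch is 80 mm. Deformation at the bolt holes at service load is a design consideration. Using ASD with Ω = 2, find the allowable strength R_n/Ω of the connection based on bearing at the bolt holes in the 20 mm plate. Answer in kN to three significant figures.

Per bolt r_n = 1.2 l_c t F_u ≤ 2.4 d t F_u; upper limit = 2.4 × 27 × 20 × 450 / 1000 = 583.2 kN.
Edge bolt: l_c = 60 − 30/2 = 45 mm → 1.2 × 45 × 20 × 450 / 1000 = 486 → r_n = 486 kN.
Interior bolts: l_c = 80 − 30 = 50 mm → 1.2 × 50 × 20 × 450 / 1000 = 540 → r_n = 540 kN.
R_n = 2 × 486 + 6 × 540 = 4212 kN.
Allowable strength R_n/Ω = 4212 / 2 = 2110 kN.

2110 kN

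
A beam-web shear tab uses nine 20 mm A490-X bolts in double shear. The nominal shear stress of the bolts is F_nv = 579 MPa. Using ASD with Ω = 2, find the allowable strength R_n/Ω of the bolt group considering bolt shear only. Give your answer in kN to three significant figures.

1640 kN

A_b = π × 20² / 4 = 314.2 mm².
R_n = F_nv · A_b · n · n_s = 579 × 314.2 × 9 × 2 / 1000 = 3274 kN.
Allowable strength R_n/Ω = 3274 / 2 = 1640 kN.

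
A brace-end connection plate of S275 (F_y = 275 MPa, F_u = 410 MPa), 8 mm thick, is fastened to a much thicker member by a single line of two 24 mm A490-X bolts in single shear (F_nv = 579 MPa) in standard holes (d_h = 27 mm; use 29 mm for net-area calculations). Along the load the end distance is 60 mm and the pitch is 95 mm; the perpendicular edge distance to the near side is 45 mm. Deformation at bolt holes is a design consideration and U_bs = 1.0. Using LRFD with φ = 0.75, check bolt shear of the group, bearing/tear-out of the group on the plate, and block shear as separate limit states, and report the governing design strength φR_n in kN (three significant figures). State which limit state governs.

228 kN (block shear governs)

Bolt shear: A_b = π·24²/4 = 452.4 mm²; R_n = 579 × 452.4 × 2 × 1 / 1000 = 523.9 kN → 0.75 × 523.9 = 393 kN.
Bearing: edge l_c = 46.5, r_n = 183 kN; interior l_c = 68, r_n = 188.9 kN; R_n = 183 + 1·188.9 = 372 kN → 279 kN.
Block shear: A_gv = 1240, A_nv = 892, A_nt = 244 mm²; R_n = min(0.6F_uA_nv, 0.6F_yA_gv) + U_bs·F_u·A_nt = 304.6 kN → 228 kN.
Block shear governs: 228 kN.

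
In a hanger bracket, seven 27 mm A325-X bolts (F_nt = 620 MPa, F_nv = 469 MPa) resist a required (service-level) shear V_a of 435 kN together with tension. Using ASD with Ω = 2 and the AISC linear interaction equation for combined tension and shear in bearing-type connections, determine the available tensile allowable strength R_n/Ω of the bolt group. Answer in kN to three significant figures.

A_b = π·27²/4 = 572.6 mm²; f_rv = 435 × 1000 / (7 × 572.6) = 108.5 MPa.
F'_nt = 1.3 F_nt − (Ω F_nt / F_nv) f_rv = 1.3·620 − (2·620/469)·108.5 = 519 MPa, capped at F_nt → F'_nt = 519 MPa.
R_n = F'_nt · A_b · n = 519 × 572.6 × 7 / 1000 = 2080 kN.
Allowable strength R_n/Ω = 2080 / 2 = 1040 kN.

1040 kN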